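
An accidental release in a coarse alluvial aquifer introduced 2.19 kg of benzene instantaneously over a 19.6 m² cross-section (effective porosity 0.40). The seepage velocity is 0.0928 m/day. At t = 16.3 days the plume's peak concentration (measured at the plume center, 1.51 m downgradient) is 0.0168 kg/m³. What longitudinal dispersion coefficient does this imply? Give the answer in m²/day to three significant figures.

1.35 m²/day

At the plume center C_max = M/(n_e·A·√(4πDt)), so D = M²/(4πt·(n_e·A·C_max)²).
n_e·A·C_max = 0.40 × 19.6 × 0.0168 = 0.1317 kg/m.
D = 2.19²/(4π × 16.3 × 0.1317²) = 1.35 m²/day.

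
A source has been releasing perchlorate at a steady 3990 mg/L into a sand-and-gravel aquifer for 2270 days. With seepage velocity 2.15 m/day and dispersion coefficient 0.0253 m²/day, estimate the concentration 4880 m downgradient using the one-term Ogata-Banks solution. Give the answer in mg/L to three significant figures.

2070 mg/L

For a continuous step input, C/C₀ ≈ ½·erfc((x−vt)/(2√(Dt))).
vt = 2.15 × 2270 = 4880.5 m and 2√(Dt) = 2√(0.0253 × 2270) = 15.16 m.
Argument (x−vt)/(2√(Dt)) = (4880 − 4880.5)/15.16 = -0.03298; ½·erfc(-0.03298) = 0.5186.
C = 3990 × 0.5186 = 2070 mg/L.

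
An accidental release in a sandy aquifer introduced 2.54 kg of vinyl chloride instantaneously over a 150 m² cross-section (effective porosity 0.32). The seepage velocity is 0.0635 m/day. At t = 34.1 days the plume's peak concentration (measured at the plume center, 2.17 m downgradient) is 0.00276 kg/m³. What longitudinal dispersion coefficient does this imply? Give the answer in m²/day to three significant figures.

At the plume center C_max = M/(n_e·A·√(4πDt)), so D = M²/(4πt·(n_e·A·C_max)²).
n_e·A·C_max = 0.32 × 150 × 0.00276 = 0.1325 kg/m.
D = 2.54²/(4π × 34.1 × 0.1325²) = 0.858 m²/day.

0.858 m²/day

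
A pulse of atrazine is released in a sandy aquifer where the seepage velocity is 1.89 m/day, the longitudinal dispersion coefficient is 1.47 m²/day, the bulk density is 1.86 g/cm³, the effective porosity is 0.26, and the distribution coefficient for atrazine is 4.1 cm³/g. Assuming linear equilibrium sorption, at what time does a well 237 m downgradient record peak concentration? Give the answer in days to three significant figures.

3790 days

Retardation factor R = 1 + ρ_b·K_d/n = 1 + 1.86 × 4.1/0.26 = 30.33.
Sorption retards both mechanisms: v_R = v/R = 0.06231 m/day, D_R = D/R = 0.04847 m²/day.
Peak time from v_R²t² + 2D_R t − x² = 0: t = (√(D_R² + v_R²x²) − D_R)/v_R².
√(D_R² + v_R²x²) = √(0.04847² + 0.06231² × 237²) = 14.77; v_R² = 0.003883.
t = (14.77 − 0.04847)/0.003883 = 3790 days.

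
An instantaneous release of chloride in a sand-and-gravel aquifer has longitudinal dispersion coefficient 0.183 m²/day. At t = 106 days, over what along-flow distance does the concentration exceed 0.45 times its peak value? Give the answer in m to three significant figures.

The plume is Gaussian with σ = √(2Dt) = √(2 × 0.183 × 106) = 6.229 m.
C/C_peak = exp(−Δx²/(2σ²)) = 0.45 ⇒ Δx = σ·√(−2 ln 0.45) = 6.229 × 1.264 = 7.873 m.
Width = 2Δx = 15.7 m.

15.7 m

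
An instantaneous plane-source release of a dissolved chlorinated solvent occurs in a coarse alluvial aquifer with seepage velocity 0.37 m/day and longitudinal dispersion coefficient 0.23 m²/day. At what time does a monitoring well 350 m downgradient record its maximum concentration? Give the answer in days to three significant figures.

944 days

For the 1D instantaneous-source solution, setting ∂C/∂t = 0 at fixed x gives v²t² + 2Dt − x² = 0, so t = (√(D² + v²x²) − D)/v².
√(D² + v²x²) = √(0.23² + 0.37² × 350²) = 129.5; v² = 0.1369.
t = (129.5 − 0.23)/0.1369 = 944 days (vs. the pure-advection estimate x/v = 946 d).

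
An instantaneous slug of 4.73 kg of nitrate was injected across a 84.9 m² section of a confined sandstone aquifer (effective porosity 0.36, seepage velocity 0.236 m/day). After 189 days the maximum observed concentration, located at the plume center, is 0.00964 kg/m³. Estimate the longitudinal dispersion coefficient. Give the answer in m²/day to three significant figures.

0.109 m²/day

At the plume center C_max = M/(n_e·A·√(4πDt)), so D = M²/(4πt·(n_e·A·C_max)²).
n_e·A·C_max = 0.36 × 84.9 × 0.00964 = 0.2946 kg/m.
D = 4.73²/(4π × 189 × 0.2946²) = 0.109 m²/day.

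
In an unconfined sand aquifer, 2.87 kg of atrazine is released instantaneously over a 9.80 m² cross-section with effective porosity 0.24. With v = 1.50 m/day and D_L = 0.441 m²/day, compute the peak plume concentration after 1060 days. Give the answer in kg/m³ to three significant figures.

The peak of an instantaneous 1D plume sits at x = vt; there the Gaussian factor is 1 and C_max = M/(n_e·A·√(4πDt)), where n_e·A is the pore area the mass is dissolved in.
√(4πDt) = √(4π × 0.441 × 1060) = 76.64 m, so C_max = 2.87/(0.24 × 9.80 × 76.64) = 0.0159 kg/m³.

0.0159 kg/m³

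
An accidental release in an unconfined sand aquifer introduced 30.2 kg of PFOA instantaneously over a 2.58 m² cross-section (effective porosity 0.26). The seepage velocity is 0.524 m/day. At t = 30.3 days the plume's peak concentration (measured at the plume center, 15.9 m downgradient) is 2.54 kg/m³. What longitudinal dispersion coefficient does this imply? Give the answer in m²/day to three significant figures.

At the plume center C_max = M/(n_e·A·√(4πDt)), so D = M²/(4πt·(n_e·A·C_max)²).
n_e·A·C_max = 0.26 × 2.58 × 2.54 = 1.704 kg/m.
D = 30.2²/(4π × 30.3 × 1.704²) = 0.825 m²/day.

0.825 m²/day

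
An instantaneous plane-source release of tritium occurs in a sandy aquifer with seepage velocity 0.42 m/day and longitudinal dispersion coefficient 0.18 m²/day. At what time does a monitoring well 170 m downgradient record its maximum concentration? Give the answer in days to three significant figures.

For the 1D instantaneous-source solution, setting ∂C/∂t = 0 at fixed x gives v²t² + 2Dt − x² = 0, so t = (√(D² + v²x²) − D)/v².
√(D² + v²x²) = √(0.18² + 0.42² × 170²) = 71.40; v² = 0.1764.
t = (71.40 − 0.18)/0.1764 = 404 days (vs. the pure-advection estimate x/v = 405 d).

404 days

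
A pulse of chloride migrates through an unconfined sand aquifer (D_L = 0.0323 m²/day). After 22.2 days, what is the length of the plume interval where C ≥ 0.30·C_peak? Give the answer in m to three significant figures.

The plume is Gaussian with σ = √(2Dt) = √(2 × 0.0323 × 22.2) = 1.198 m.
C/C_peak = exp(−Δx²/(2σ²)) = 0.30 ⇒ Δx = σ·√(−2 ln 0.30) = 1.198 × 1.552 = 1.859 m.
Width = 2Δx = 3.72 m.

3.72 m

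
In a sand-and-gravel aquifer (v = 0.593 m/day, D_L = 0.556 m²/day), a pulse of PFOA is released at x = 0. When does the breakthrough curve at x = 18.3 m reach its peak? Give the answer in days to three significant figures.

29.3 days

For the 1D instantaneous-source solution, setting ∂C/∂t = 0 at fixed x gives v²t² + 2Dt − x² = 0, so t = (√(D² + v²x²) − D)/v².
√(D² + v²x²) = √(0.556² + 0.593² × 18.3²) = 10.87; v² = 0.351649.
t = (10.87 − 0.556)/0.351649 = 29.3 days (vs. the pure-advection estimate x/v = 30.9 d).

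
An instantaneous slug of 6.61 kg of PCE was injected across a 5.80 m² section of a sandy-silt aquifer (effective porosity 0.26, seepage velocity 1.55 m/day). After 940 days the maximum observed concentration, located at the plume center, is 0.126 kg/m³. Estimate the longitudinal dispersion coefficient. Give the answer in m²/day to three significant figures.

0.102 m²/day

At the plume center C_max = M/(n_e·A·√(4πDt)), so D = M²/(4πt·(n_e·A·C_max)²).
n_e·A·C_max = 0.26 × 5.80 × 0.126 = 0.1900 kg/m.
D = 6.61²/(4π × 940 × 0.1900²) = 0.102 m²/day.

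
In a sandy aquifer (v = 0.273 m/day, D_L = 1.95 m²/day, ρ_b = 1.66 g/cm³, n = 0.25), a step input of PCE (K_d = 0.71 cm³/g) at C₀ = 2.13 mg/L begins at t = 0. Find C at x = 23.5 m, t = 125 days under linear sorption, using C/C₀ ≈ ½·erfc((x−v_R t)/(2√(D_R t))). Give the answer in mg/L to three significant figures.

0.0615 mg/L

Retardation factor R = 1 + ρ_b·K_d/n = 1 + 1.66 × 0.71/0.25 = 5.714.
Sorption retards both mechanisms: v_R = v/R = 0.04778 m/day, D_R = D/R = 0.3413 m²/day.
v_R·t = 0.04778 × 125 = 5.9725 m; 2√(D_R t) = 13.06 m; argument = (23.5 − 5.9725)/13.06 = 1.342.
C = C₀ × ½·erfc(1.342) = 2.13 × 0.02886 = 0.0615 mg/L.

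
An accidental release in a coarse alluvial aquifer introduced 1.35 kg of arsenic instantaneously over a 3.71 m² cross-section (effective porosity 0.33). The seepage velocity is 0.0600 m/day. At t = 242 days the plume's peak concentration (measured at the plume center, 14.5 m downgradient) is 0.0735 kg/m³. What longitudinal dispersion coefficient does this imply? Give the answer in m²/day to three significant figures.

At the plume center C_max = M/(n_e·A·√(4πDt)), so D = M²/(4πt·(n_e·A·C_max)²).
n_e·A·C_max = 0.33 × 3.71 × 0.0735 = 0.08999 kg/m.
D = 1.35²/(4π × 242 × 0.08999²) = 0.0740 m²/day.

0.0740 m²/day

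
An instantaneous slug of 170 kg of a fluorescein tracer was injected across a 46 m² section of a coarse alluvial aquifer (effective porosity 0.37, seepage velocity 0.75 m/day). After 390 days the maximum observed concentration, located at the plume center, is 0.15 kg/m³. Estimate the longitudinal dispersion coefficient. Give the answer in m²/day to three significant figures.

At the plume center C_max = M/(n_e·A·√(4πDt)), so D = M²/(4πt·(n_e·A·C_max)²).
n_e·A·C_max = 0.37 × 46 × 0.15 = 2.553 kg/m.
D = 170²/(4π × 390 × 2.553²) = 0.905 m²/day.

0.905 m²/day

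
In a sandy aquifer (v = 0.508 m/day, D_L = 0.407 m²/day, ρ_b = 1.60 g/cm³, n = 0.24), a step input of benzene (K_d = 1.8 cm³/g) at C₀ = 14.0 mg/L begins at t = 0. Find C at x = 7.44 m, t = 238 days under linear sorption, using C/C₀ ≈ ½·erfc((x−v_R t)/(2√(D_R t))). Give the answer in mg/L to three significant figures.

9.59 mg/L

Retardation factor R = 1 + ρ_b·K_d/n = 1 + 1.60 × 1.8/0.24 = 13.00.
Sorption retards both mechanisms: v_R = v/R = 0.03908 m/day, D_R = D/R = 0.03131 m²/day.
v_R·t = 0.03908 × 238 = 9.30104 m; 2√(D_R t) = 5.460 m; argument = (7.44 − 9.30104)/5.460 = -0.3408.
C = C₀ × ½·erfc(-0.3408) = 14.0 × 0.6851 = 9.59 mg/L.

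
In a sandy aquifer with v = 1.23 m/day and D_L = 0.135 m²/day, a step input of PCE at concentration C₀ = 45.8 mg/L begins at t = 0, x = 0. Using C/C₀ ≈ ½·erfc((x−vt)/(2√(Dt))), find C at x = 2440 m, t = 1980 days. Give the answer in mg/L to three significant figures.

For a continuous step input, C/C₀ ≈ ½·erfc((x−vt)/(2√(Dt))).
vt = 1.23 × 1980 = 2435.4 m and 2√(Dt) = 2√(0.135 × 1980) = 32.70 m.
Argument (x−vt)/(2√(Dt)) = (2440 − 2435.4)/32.70 = 0.1407; ½·erfc(0.1407) = 0.4211.
C = 45.8 × 0.4211 = 19.3 mg/L.

19.3 mg/L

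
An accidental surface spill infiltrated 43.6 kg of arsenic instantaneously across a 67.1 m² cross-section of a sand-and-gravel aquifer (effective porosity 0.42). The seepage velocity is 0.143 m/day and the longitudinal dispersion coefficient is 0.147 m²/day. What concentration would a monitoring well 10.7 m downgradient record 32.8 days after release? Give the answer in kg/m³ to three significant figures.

For an instantaneous plane source, C(x,t) = M/(n_e·A·√(4πDt)) · exp(−(x−vt)²/(4Dt)), with n_e·A the pore (flow) area.
Plume center vt = 0.143 × 32.8 = 4.6904 m, so the well at 10.7 m is 6.0096 m downgradient of the peak.
√(4πDt) = 7.784 m, giving peak height M/(n_e·A·√(4πDt)) = 43.6/(0.42 × 67.1 × 7.784) = 0.1988 kg/m³.
(x−vt)²/(4Dt) = (6.0096)²/(4 × 0.147 × 32.8) = 1.873; exp(−1.873) = 0.1537.
C = 0.1988 × 0.1537 = 0.0306 kg/m³.

0.0306 kg/m³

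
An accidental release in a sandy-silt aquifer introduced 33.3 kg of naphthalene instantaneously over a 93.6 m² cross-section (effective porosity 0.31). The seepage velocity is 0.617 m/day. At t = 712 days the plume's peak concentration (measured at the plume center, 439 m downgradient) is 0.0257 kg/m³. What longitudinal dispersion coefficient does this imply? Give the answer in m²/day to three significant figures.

0.223 m²/day

At the plume center C_max = M/(n_e·A·√(4πDt)), so D = M²/(4πt·(n_e·A·C_max)²).
n_e·A·C_max = 0.31 × 93.6 × 0.0257 = 0.7457 kg/m.
D = 33.3²/(4π × 712 × 0.7457²) = 0.223 m²/day.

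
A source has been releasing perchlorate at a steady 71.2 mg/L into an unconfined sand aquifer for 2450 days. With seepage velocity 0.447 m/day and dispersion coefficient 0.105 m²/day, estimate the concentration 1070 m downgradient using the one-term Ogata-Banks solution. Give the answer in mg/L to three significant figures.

For a continuous step input, C/C₀ ≈ ½·erfc((x−vt)/(2√(Dt))).
vt = 0.447 × 2450 = 1095.15 m and 2√(Dt) = 2√(0.105 × 2450) = 32.08 m.
Argument (x−vt)/(2√(Dt)) = (1070 − 1095.15)/32.08 = -0.7840; ½·erfc(-0.7840) = 0.8662.
C = 71.2 × 0.8662 = 61.7 mg/L.

61.7 mg/L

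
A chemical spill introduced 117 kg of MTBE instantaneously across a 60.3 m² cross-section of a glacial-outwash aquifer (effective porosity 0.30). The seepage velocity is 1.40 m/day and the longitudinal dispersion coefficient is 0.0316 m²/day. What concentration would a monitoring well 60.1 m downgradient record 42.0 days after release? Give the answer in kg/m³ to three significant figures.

1.15 kg/m³

For an instantaneous plane source, C(x,t) = M/(n_e·A·√(4πDt)) · exp(−(x−vt)²/(4Dt)), with n_e·A the pore (flow) area.
Plume center vt = 1.40 × 42.0 = 58.8 m, so the well at 60.1 m is 1.3 m downgradient of the peak.
√(4πDt) = 4.084 m, giving peak height M/(n_e·A·√(4πDt)) = 117/(0.30 × 60.3 × 4.084) = 1.584 kg/m³.
(x−vt)²/(4Dt) = (1.3)²/(4 × 0.0316 × 42.0) = 0.3183; exp(−0.3183) = 0.7274.
C = 1.584 × 0.7274 = 1.15 kg/m³.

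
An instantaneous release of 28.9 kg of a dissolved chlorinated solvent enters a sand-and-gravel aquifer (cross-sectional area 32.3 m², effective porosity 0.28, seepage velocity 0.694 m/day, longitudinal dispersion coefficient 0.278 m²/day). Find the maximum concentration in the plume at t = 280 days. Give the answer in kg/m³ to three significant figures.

The peak of an instantaneous 1D plume sits at x = vt; there the Gaussian factor is 1 and C_max = M/(n_e·A·√(4πDt)), where n_e·A is the pore area the mass is dissolved in.
√(4πDt) = √(4π × 0.278 × 280) = 31.28 m, so C_max = 28.9/(0.28 × 32.3 × 31.28) = 0.102 kg/m³.

0.102 kg/m³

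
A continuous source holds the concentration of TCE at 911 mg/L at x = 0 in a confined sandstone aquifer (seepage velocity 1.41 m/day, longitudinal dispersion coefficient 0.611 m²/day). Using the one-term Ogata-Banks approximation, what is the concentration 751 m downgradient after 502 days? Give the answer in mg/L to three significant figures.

For a continuous step input, C/C₀ ≈ ½·erfc((x−vt)/(2√(Dt))).
vt = 1.41 × 502 = 707.82 m and 2√(Dt) = 2√(0.611 × 502) = 35.03 m.
Argument (x−vt)/(2√(Dt)) = (751 − 707.82)/35.03 = 1.233; ½·erfc(1.233) = 0.04060.
C = 911 × 0.04060 = 37.0 mg/L.

37.0 mg/L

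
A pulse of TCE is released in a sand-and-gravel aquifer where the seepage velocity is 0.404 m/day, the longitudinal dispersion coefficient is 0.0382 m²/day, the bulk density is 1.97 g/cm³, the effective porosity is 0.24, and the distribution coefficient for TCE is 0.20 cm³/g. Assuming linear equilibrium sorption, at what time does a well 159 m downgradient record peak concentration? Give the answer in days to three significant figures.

1040 days

Retardation factor R = 1 + ρ_b·K_d/n = 1 + 1.97 × 0.20/0.24 = 2.642.
Sorption retards both mechanisms: v_R = v/R = 0.1529 m/day, D_R = D/R = 0.01446 m²/day.
Peak time from v_R²t² + 2D_R t − x² = 0: t = (√(D_R² + v_R²x²) − D_R)/v_R².
√(D_R² + v_R²x²) = √(0.01446² + 0.1529² × 159²) = 24.31; v_R² = 0.02338.
t = (24.31 − 0.01446)/0.02338 = 1040 days.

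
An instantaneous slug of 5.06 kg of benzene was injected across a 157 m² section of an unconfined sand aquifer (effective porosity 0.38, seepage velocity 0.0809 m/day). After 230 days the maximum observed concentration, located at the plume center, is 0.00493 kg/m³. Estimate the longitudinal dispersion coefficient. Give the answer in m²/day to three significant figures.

0.102 m²/day

At the plume center C_max = M/(n_e·A·√(4πDt)), so D = M²/(4πt·(n_e·A·C_max)²).
n_e·A·C_max = 0.38 × 157 × 0.00493 = 0.2941 kg/m.
D = 5.06²/(4π × 230 × 0.2941²) = 0.102 m²/day.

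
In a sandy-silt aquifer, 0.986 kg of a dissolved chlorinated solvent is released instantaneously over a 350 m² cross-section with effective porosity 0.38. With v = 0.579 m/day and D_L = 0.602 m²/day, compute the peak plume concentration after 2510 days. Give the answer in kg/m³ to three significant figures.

The peak of an instantaneous 1D plume sits at x = vt; there the Gaussian factor is 1 and C_max = M/(n_e·A·√(4πDt)), where n_e·A is the pore area the mass is dissolved in.
√(4πDt) = √(4π × 0.602 × 2510) = 137.8 m, so C_max = 0.986/(0.38 × 350 × 137.8) = 5.38e-05 kg/m³.

5.38e-05 kg/m³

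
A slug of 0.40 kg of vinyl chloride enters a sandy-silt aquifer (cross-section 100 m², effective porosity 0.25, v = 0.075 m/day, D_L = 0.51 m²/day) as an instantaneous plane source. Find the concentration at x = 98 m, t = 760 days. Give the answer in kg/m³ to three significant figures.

7.75e-05 kg/m³

For an instantaneous plane source, C(x,t) = M/(n_e·A·√(4πDt)) · exp(−(x−vt)²/(4Dt)), with n_e·A the pore (flow) area.
Plume center vt = 0.075 × 760 = 57 m, so the well at 98 m is 41 m downgradient of the peak.
√(4πDt) = 69.79 m, giving peak height M/(n_e·A·√(4πDt)) = 0.40/(0.25 × 100 × 69.79) = 0.0002293 kg/m³.
(x−vt)²/(4Dt) = (41)²/(4 × 0.51 × 760) = 1.084; exp(−1.084) = 0.3382.
C = 0.0002293 × 0.3382 = 7.75e-05 kg/m³.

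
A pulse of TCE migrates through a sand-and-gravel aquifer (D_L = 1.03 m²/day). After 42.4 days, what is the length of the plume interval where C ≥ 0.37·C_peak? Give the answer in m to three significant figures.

The plume is Gaussian with σ = √(2Dt) = √(2 × 1.03 × 42.4) = 9.346 m.
C/C_peak = exp(−Δx²/(2σ²)) = 0.37 ⇒ Δx = σ·√(−2 ln 0.37) = 9.346 × 1.410 = 13.18 m.
Width = 2Δx = 26.4 m.

26.4 m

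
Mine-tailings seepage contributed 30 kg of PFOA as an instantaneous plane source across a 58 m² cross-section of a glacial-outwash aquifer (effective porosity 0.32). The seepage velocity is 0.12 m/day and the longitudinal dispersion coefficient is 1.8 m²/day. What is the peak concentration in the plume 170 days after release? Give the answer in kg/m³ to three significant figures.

The peak of an instantaneous 1D plume sits at x = vt; there the Gaussian factor is 1 and C_max = M/(n_e·A·√(4πDt)), where n_e·A is the pore area the mass is dissolved in.
√(4πDt) = √(4π × 1.8 × 170) = 62.01 m, so C_max = 30/(0.32 × 58 × 62.01) = 0.0261 kg/m³.

0.0261 kg/m³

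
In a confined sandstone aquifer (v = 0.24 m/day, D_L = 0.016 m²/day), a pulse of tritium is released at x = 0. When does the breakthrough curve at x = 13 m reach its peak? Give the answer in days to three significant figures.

53.9 days

For the 1D instantaneous-source solution, setting ∂C/∂t = 0 at fixed x gives v²t² + 2Dt − x² = 0, so t = (√(D² + v²x²) − D)/v².
√(D² + v²x²) = √(0.016² + 0.24² × 13²) = 3.120; v² = 0.0576.
t = (3.120 − 0.016)/0.0576 = 53.9 days (vs. the pure-advection estimate x/v = 54.2 d).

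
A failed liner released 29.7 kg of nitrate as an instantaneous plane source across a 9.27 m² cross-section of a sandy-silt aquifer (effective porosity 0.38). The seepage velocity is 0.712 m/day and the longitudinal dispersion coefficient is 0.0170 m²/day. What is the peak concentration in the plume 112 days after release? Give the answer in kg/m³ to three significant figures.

1.72 kg/m³

The peak of an instantaneous 1D plume sits at x = vt; there the Gaussian factor is 1 and C_max = M/(n_e·A·√(4πDt)), where n_e·A is the pore area the mass is dissolved in.
√(4πDt) = √(4π × 0.0170 × 112) = 4.891 m, so C_max = 29.7/(0.38 × 9.27 × 4.891) = 1.72 kg/m³.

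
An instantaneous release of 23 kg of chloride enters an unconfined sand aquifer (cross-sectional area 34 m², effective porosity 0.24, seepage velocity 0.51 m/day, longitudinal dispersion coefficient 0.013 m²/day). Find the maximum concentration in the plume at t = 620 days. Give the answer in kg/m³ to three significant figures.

The peak of an instantaneous 1D plume sits at x = vt; there the Gaussian factor is 1 and C_max = M/(n_e·A·√(4πDt)), where n_e·A is the pore area the mass is dissolved in.
√(4πDt) = √(4π × 0.013 × 620) = 10.06 m, so C_max = 23/(0.24 × 34 × 10.06) = 0.280 kg/m³.

0.280 kg/m³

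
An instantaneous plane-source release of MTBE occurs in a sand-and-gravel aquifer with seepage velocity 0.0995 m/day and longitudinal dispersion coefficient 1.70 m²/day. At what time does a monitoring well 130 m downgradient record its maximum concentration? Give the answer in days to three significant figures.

For the 1D instantaneous-source solution, setting ∂C/∂t = 0 at fixed x gives v²t² + 2Dt − x² = 0, so t = (√(D² + v²x²) − D)/v².
√(D² + v²x²) = √(1.70² + 0.0995² × 130²) = 13.05; v² = 0.00990025.
t = (13.05 − 1.70)/0.00990025 = 1150 days (vs. the pure-advection estimate x/v = 1310 d).

1150 days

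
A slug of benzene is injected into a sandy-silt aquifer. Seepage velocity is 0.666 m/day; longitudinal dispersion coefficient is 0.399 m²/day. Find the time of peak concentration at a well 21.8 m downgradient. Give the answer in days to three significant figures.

31.8 days

For the 1D instantaneous-source solution, setting ∂C/∂t = 0 at fixed x gives v²t² + 2Dt − x² = 0, so t = (√(D² + v²x²) − D)/v².
√(D² + v²x²) = √(0.399² + 0.666² × 21.8²) = 14.52; v² = 0.443556.
t = (14.52 − 0.399)/0.443556 = 31.8 days (vs. the pure-advection estimate x/v = 32.7 d).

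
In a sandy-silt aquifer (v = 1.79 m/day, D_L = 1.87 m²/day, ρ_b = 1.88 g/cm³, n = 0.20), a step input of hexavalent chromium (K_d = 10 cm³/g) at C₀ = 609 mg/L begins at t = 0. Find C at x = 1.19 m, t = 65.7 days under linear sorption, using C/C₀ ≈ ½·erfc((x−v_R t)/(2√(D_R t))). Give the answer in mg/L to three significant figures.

Retardation factor R = 1 + ρ_b·K_d/n = 1 + 1.88 × 10/0.20 = 95.00.
Sorption retards both mechanisms: v_R = v/R = 0.01884 m/day, D_R = D/R = 0.01968 m²/day.
v_R·t = 0.01884 × 65.7 = 1.237788 m; 2√(D_R t) = 2.274 m; argument = (1.19 − 1.237788)/2.274 = -0.02101.
C = C₀ × ½·erfc(-0.02101) = 609 × 0.5119 = 312 mg/L.

312 mg/L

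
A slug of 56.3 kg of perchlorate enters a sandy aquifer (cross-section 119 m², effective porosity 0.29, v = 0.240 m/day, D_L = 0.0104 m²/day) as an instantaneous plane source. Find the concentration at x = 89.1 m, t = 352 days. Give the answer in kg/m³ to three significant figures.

0.0560 kg/m³

For an instantaneous plane source, C(x,t) = M/(n_e·A·√(4πDt)) · exp(−(x−vt)²/(4Dt)), with n_e·A the pore (flow) area.
Plume center vt = 0.240 × 352 = 84.48 m, so the well at 89.1 m is 4.62 m downgradient of the peak.
√(4πDt) = 6.783 m, giving peak height M/(n_e·A·√(4πDt)) = 56.3/(0.29 × 119 × 6.783) = 0.2405 kg/m³.
(x−vt)²/(4Dt) = (4.62)²/(4 × 0.0104 × 352) = 1.458; exp(−1.458) = 0.2327.
C = 0.2405 × 0.2327 = 0.0560 kg/m³.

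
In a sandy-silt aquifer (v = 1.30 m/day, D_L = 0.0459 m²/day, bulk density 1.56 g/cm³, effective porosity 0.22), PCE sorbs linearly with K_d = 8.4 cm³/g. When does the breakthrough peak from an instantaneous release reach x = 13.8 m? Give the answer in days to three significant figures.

641 days

Retardation factor R = 1 + ρ_b·K_d/n = 1 + 1.56 × 8.4/0.22 = 60.56.
Sorption retards both mechanisms: v_R = v/R = 0.02147 m/day, D_R = D/R = 0.0007579 m²/day.
Peak time from v_R²t² + 2D_R t − x² = 0: t = (√(D_R² + v_R²x²) − D_R)/v_R².
√(D_R² + v_R²x²) = √(0.0007579² + 0.02147² × 13.8²) = 0.2963; v_R² = 0.0004610.
t = (0.2963 − 0.0007579)/0.0004610 = 641 days.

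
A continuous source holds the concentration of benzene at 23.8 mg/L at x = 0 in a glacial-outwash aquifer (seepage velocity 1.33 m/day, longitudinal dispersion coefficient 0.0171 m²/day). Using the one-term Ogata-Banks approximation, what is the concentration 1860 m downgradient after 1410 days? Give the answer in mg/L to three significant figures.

For a continuous step input, C/C₀ ≈ ½·erfc((x−vt)/(2√(Dt))).
vt = 1.33 × 1410 = 1875.3 m and 2√(Dt) = 2√(0.0171 × 1410) = 9.821 m.
Argument (x−vt)/(2√(Dt)) = (1860 − 1875.3)/9.821 = -1.558; ½·erfc(-1.558) = 0.9862.
C = 23.8 × 0.9862 = 23.5 mg/L.

23.5 mg/L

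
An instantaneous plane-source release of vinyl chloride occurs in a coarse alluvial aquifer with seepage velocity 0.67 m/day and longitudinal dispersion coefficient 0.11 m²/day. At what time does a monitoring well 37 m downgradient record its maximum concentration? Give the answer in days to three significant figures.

55.0 days

For the 1D instantaneous-source solution, setting ∂C/∂t = 0 at fixed x gives v²t² + 2Dt − x² = 0, so t = (√(D² + v²x²) − D)/v².
√(D² + v²x²) = √(0.11² + 0.67² × 37²) = 24.79; v² = 0.4489.
t = (24.79 − 0.11)/0.4489 = 55.0 days (vs. the pure-advection estimate x/v = 55.2 d).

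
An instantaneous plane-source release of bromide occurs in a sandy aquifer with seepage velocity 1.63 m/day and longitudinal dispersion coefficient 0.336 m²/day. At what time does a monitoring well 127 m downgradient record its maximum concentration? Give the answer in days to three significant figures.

For the 1D instantaneous-source solution, setting ∂C/∂t = 0 at fixed x gives v²t² + 2Dt − x² = 0, so t = (√(D² + v²x²) − D)/v².
√(D² + v²x²) = √(0.336² + 1.63² × 127²) = 207.0; v² = 2.6569.
t = (207.0 − 0.336)/2.6569 = 77.8 days (vs. the pure-advection estimate x/v = 77.9 d).

77.8 days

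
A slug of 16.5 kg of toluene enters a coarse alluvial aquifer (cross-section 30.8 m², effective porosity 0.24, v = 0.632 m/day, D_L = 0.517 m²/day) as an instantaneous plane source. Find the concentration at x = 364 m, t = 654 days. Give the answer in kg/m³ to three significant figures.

0.00567 kg/m³

For an instantaneous plane source, C(x,t) = M/(n_e·A·√(4πDt)) · exp(−(x−vt)²/(4Dt)), with n_e·A the pore (flow) area.
Plume center vt = 0.632 × 654 = 413.328 m, so the well at 364 m is 49.328 m upgradient of the peak.
√(4πDt) = 65.18 m, giving peak height M/(n_e·A·√(4πDt)) = 16.5/(0.24 × 30.8 × 65.18) = 0.03425 kg/m³.
(x−vt)²/(4Dt) = (-49.328)²/(4 × 0.517 × 654) = 1.799; exp(−1.799) = 0.1655.
C = 0.03425 × 0.1655 = 0.00567 kg/m³.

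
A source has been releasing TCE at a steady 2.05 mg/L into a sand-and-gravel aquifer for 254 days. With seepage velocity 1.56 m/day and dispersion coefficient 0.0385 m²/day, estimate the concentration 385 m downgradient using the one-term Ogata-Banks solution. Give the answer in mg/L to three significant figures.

For a continuous step input, C/C₀ ≈ ½·erfc((x−vt)/(2√(Dt))).
vt = 1.56 × 254 = 396.24 m and 2√(Dt) = 2√(0.0385 × 254) = 6.254 m.
Argument (x−vt)/(2√(Dt)) = (385 − 396.24)/6.254 = -1.797; ½·erfc(-1.797) = 0.9945.
C = 2.05 × 0.9945 = 2.04 mg/L.

2.04 mg/L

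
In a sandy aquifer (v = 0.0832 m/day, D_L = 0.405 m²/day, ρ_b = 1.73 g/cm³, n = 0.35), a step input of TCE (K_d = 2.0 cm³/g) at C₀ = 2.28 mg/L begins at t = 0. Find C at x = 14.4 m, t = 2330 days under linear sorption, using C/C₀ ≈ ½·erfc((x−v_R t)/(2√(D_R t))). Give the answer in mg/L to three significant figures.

1.37 mg/L

Retardation factor R = 1 + ρ_b·K_d/n = 1 + 1.73 × 2.0/0.35 = 10.89.
Sorption retards both mechanisms: v_R = v/R = 0.007640 m/day, D_R = D/R = 0.03719 m²/day.
v_R·t = 0.007640 × 2330 = 17.8012 m; 2√(D_R t) = 18.62 m; argument = (14.4 − 17.8012)/18.62 = -0.1827.
C = C₀ × ½·erfc(-0.1827) = 2.28 × 0.6019 = 1.37 mg/L.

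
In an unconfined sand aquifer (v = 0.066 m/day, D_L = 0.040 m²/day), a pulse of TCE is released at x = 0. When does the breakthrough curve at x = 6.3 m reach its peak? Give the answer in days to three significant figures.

For the 1D instantaneous-source solution, setting ∂C/∂t = 0 at fixed x gives v²t² + 2Dt − x² = 0, so t = (√(D² + v²x²) − D)/v².
√(D² + v²x²) = √(0.040² + 0.066² × 6.3²) = 0.4177; v² = 0.004356.
t = (0.4177 − 0.040)/0.004356 = 86.7 days (vs. the pure-advection estimate x/v = 95.5 d).

86.7 days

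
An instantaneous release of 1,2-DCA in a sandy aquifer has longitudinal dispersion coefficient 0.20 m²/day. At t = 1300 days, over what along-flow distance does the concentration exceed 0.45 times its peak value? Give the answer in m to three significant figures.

The plume is Gaussian with σ = √(2Dt) = √(2 × 0.20 × 1300) = 22.80 m.
C/C_peak = exp(−Δx²/(2σ²)) = 0.45 ⇒ Δx = σ·√(−2 ln 0.45) = 22.80 × 1.264 = 28.82 m.
Width = 2Δx = 57.6 m.

57.6 m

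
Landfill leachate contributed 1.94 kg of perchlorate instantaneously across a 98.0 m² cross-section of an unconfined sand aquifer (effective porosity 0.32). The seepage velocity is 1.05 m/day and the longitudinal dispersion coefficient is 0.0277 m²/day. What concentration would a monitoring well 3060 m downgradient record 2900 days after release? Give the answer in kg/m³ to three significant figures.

0.000967 kg/m³

For an instantaneous plane source, C(x,t) = M/(n_e·A·√(4πDt)) · exp(−(x−vt)²/(4Dt)), with n_e·A the pore (flow) area.
Plume center vt = 1.05 × 2900 = 3045 m, so the well at 3060 m is 15 m downgradient of the peak.
√(4πDt) = 31.77 m, giving peak height M/(n_e·A·√(4πDt)) = 1.94/(0.32 × 98.0 × 31.77) = 0.001947 kg/m³.
(x−vt)²/(4Dt) = (15)²/(4 × 0.0277 × 2900) = 0.7002; exp(−0.7002) = 0.4965.
C = 0.001947 × 0.4965 = 0.000967 kg/m³.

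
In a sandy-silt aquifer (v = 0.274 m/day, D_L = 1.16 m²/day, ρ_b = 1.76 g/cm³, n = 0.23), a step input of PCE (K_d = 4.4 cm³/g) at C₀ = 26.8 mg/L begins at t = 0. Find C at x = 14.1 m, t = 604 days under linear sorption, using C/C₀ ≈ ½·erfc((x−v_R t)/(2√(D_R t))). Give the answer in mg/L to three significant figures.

Retardation factor R = 1 + ρ_b·K_d/n = 1 + 1.76 × 4.4/0.23 = 34.67.
Sorption retards both mechanisms: v_R = v/R = 0.007903 m/day, D_R = D/R = 0.03346 m²/day.
v_R·t = 0.007903 × 604 = 4.773412 m; 2√(D_R t) = 8.991 m; argument = (14.1 − 4.773412)/8.991 = 1.037.
C = C₀ × ½·erfc(1.037) = 26.8 × 0.07125 = 1.91 mg/L.

1.91 mg/L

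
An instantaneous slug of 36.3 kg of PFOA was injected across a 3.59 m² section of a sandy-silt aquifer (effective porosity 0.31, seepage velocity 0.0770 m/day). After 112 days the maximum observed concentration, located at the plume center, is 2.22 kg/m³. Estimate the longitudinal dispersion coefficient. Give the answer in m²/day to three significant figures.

At the plume center C_max = M/(n_e·A·√(4πDt)), so D = M²/(4πt·(n_e·A·C_max)²).
n_e·A·C_max = 0.31 × 3.59 × 2.22 = 2.471 kg/m.
D = 36.3²/(4π × 112 × 2.471²) = 0.153 m²/day.

0.153 m²/day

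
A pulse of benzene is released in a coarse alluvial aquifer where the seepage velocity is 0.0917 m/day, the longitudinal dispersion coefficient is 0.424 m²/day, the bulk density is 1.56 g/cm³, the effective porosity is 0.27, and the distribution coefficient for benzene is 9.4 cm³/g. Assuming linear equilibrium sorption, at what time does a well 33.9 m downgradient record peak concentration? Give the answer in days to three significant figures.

17800 days

Retardation factor R = 1 + ρ_b·K_d/n = 1 + 1.56 × 9.4/0.27 = 55.31.
Sorption retards both mechanisms: v_R = v/R = 0.001658 m/day, D_R = D/R = 0.007666 m²/day.
Peak time from v_R²t² + 2D_R t − x² = 0: t = (√(D_R² + v_R²x²) − D_R)/v_R².
√(D_R² + v_R²x²) = √(0.007666² + 0.001658² × 33.9²) = 0.05673; v_R² = 2.749e-06.
t = (0.05673 − 0.007666)/2.749e-06 = 17800 days.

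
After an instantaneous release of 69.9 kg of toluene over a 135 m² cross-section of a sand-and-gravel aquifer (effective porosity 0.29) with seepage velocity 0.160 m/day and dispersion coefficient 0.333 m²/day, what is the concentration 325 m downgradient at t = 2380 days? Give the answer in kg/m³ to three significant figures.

For an instantaneous plane source, C(x,t) = M/(n_e·A·√(4πDt)) · exp(−(x−vt)²/(4Dt)), with n_e·A the pore (flow) area.
Plume center vt = 0.160 × 2380 = 380.8 m, so the well at 325 m is 55.8 m upgradient of the peak.
√(4πDt) = 99.80 m, giving peak height M/(n_e·A·√(4πDt)) = 69.9/(0.29 × 135 × 99.80) = 0.01789 kg/m³.
(x−vt)²/(4Dt) = (-55.8)²/(4 × 0.333 × 2380) = 0.9822; exp(−0.9822) = 0.3745.
C = 0.01789 × 0.3745 = 0.00670 kg/m³.

0.00670 kg/m³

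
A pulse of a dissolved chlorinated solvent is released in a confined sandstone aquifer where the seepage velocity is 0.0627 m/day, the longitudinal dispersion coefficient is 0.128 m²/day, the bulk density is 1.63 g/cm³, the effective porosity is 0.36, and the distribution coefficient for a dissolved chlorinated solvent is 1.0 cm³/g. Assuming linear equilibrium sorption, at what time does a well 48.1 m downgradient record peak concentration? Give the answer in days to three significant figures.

Retardation factor R = 1 + ρ_b·K_d/n = 1 + 1.63 × 1.0/0.36 = 5.528.
Sorption retards both mechanisms: v_R = v/R = 0.01134 m/day, D_R = D/R = 0.02315 m²/day.
Peak time from v_R²t² + 2D_R t − x² = 0: t = (√(D_R² + v_R²x²) − D_R)/v_R².
√(D_R² + v_R²x²) = √(0.02315² + 0.01134² × 48.1²) = 0.5459; v_R² = 0.0001286.
t = (0.5459 − 0.02315)/0.0001286 = 4060 days.

4060 days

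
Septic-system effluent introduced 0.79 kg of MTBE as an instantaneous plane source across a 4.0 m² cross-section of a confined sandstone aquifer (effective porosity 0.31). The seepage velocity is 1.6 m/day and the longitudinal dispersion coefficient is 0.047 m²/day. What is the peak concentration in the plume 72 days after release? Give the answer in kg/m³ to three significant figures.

The peak of an instantaneous 1D plume sits at x = vt; there the Gaussian factor is 1 and C_max = M/(n_e·A·√(4πDt)), where n_e·A is the pore area the mass is dissolved in.
√(4πDt) = √(4π × 0.047 × 72) = 6.521 m, so C_max = 0.79/(0.31 × 4.0 × 6.521) = 0.0977 kg/m³.

0.0977 kg/m³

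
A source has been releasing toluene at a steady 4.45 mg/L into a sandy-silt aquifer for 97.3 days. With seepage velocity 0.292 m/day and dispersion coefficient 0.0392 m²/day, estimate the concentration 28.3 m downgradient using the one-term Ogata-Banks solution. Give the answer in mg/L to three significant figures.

2.30 mg/L

For a continuous step input, C/C₀ ≈ ½·erfc((x−vt)/(2√(Dt))).
vt = 0.292 × 97.3 = 28.4116 m and 2√(Dt) = 2√(0.0392 × 97.3) = 3.906 m.
Argument (x−vt)/(2√(Dt)) = (28.3 − 28.4116)/3.906 = -0.02857; ½·erfc(-0.02857) = 0.5161.
C = 4.45 × 0.5161 = 2.30 mg/L.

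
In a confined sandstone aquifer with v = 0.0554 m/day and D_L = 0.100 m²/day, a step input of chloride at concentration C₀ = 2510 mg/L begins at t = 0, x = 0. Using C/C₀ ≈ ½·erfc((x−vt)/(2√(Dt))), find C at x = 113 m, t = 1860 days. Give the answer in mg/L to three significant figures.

760 mg/L

For a continuous step input, C/C₀ ≈ ½·erfc((x−vt)/(2√(Dt))).
vt = 0.0554 × 1860 = 103.044 m and 2√(Dt) = 2√(0.100 × 1860) = 27.28 m.
Argument (x−vt)/(2√(Dt)) = (113 − 103.044)/27.28 = 0.3650; ½·erfc(0.3650) = 0.3029.
C = 2510 × 0.3029 = 760 mg/L.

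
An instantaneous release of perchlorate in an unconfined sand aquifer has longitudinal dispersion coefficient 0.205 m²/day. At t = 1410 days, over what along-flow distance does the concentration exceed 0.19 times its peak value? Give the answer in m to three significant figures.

87.6 m

The plume is Gaussian with σ = √(2Dt) = √(2 × 0.205 × 1410) = 24.04 m.
C/C_peak = exp(−Δx²/(2σ²)) = 0.19 ⇒ Δx = σ·√(−2 ln 0.19) = 24.04 × 1.822 = 43.80 m.
Width = 2Δx = 87.6 m.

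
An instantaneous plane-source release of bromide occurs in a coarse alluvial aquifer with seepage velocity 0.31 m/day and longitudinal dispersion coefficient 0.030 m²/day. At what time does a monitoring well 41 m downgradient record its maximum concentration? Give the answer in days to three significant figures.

For the 1D instantaneous-source solution, setting ∂C/∂t = 0 at fixed x gives v²t² + 2Dt − x² = 0, so t = (√(D² + v²x²) − D)/v².
√(D² + v²x²) = √(0.030² + 0.31² × 41²) = 12.71; v² = 0.0961.
t = (12.71 − 0.030)/0.0961 = 132 days (vs. the pure-advection estimate x/v = 132 d).

132 days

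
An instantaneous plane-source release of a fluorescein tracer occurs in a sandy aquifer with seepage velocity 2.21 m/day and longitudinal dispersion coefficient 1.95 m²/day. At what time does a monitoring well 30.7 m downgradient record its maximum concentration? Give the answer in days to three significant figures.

13.5 days

For the 1D instantaneous-source solution, setting ∂C/∂t = 0 at fixed x gives v²t² + 2Dt − x² = 0, so t = (√(D² + v²x²) − D)/v².
√(D² + v²x²) = √(1.95² + 2.21² × 30.7²) = 67.88; v² = 4.8841.
t = (67.88 − 1.95)/4.8841 = 13.5 days (vs. the pure-advection estimate x/v = 13.9 d).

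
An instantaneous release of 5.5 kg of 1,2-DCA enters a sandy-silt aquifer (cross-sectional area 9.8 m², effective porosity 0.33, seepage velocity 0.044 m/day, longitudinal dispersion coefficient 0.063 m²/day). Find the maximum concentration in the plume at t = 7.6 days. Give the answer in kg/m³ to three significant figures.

0.693 kg/m³

The peak of an instantaneous 1D plume sits at x = vt; there the Gaussian factor is 1 and C_max = M/(n_e·A·√(4πDt)), where n_e·A is the pore area the mass is dissolved in.
√(4πDt) = √(4π × 0.063 × 7.6) = 2.453 m, so C_max = 5.5/(0.33 × 9.8 × 2.453) = 0.693 kg/m³.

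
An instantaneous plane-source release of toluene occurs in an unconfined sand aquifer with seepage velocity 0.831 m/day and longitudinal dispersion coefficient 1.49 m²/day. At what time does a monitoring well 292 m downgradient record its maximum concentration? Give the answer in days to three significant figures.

349 days

For the 1D instantaneous-source solution, setting ∂C/∂t = 0 at fixed x gives v²t² + 2Dt − x² = 0, so t = (√(D² + v²x²) − D)/v².
√(D² + v²x²) = √(1.49² + 0.831² × 292²) = 242.7; v² = 0.690561.
t = (242.7 − 1.49)/0.690561 = 349 days (vs. the pure-advection estimate x/v = 351 d).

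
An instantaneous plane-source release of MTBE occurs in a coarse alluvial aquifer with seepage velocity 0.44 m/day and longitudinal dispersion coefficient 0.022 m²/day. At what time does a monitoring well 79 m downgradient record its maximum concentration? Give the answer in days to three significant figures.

179 days

For the 1D instantaneous-source solution, setting ∂C/∂t = 0 at fixed x gives v²t² + 2Dt − x² = 0, so t = (√(D² + v²x²) − D)/v².
√(D² + v²x²) = √(0.022² + 0.44² × 79²) = 34.76; v² = 0.1936.
t = (34.76 − 0.022)/0.1936 = 179 days (vs. the pure-advection estimate x/v = 180 d).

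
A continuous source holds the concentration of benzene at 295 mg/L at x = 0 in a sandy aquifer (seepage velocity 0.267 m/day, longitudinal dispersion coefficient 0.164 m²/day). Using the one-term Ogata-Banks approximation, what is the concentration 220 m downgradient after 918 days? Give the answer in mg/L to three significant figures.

For a continuous step input, C/C₀ ≈ ½·erfc((x−vt)/(2√(Dt))).
vt = 0.267 × 918 = 245.106 m and 2√(Dt) = 2√(0.164 × 918) = 24.54 m.
Argument (x−vt)/(2√(Dt)) = (220 − 245.106)/24.54 = -1.023; ½·erfc(-1.023) = 0.9260.
C = 295 × 0.9260 = 273 mg/L.

273 mg/L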